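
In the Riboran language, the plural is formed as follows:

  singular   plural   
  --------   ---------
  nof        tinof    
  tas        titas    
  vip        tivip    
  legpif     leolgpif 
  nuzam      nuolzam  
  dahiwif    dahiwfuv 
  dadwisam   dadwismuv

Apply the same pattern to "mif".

timif

"mif" has 1 vowel. The stems with 1 vowel (nof → tinof, tas → titas, vip → tivip) add the prefix ti-.
So mif → timif.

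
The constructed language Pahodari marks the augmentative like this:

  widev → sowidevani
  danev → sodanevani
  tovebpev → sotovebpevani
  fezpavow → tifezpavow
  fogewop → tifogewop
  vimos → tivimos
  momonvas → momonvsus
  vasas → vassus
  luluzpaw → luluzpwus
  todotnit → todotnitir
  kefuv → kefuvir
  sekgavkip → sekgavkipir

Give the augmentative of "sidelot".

vimos and momonvas both end in -s yet inflect differently (tivimos, momonvsus), so the final letter is not what conditions the rule; the last vowel is.
"sidelot" has last vowel 'o'. The stems whose last vowel is 'o' (fezpavow → tifezpavow, fogewop → tifogewop, vimos → tivimos) add the prefix ti-.
So sidelot → tisidelot.

tisidelot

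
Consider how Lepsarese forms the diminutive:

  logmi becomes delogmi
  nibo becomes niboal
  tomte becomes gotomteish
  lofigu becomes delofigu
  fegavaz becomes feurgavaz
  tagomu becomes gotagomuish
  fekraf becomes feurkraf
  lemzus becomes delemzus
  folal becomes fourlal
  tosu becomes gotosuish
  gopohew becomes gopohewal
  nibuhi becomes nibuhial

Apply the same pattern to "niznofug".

"niznofug" begins with n-. The stems beginning with n- (nibuhi → nibuhial, nibo → niboal) add -al.
The other patterns: stems beginning with f- insert -ur- after the first vowel; stems beginning with l- add the prefix de-; stems beginning with t- add go- … -ish around the stem.
So niznofug → niznofugal.

niznofugal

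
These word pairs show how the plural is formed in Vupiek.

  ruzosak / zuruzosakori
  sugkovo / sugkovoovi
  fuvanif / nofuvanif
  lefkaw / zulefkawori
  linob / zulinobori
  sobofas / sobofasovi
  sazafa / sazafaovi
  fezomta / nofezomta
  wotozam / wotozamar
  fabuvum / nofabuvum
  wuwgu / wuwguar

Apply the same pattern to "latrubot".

zulatrubotori

sazafa and fezomta both end in -a yet inflect differently (sazafaovi, nofezomta), so the final letter is not what conditions the rule; the first letter is.
"latrubot" begins with l-. The stems beginning with l- (linob → zulinobori, lefkaw → zulefkawori) add zu- … -ori around the stem.
So latrubot → zulatrubotori.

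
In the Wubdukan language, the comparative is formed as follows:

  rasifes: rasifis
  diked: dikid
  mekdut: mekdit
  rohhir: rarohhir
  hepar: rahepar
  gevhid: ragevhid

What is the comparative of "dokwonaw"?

diked and gevhid both end in -d yet inflect differently (dikid, ragevhid), so the final letter is not what conditions the rule; the last vowel is.
"dokwonaw" has last vowel 'a'. The one such stem in the data (hepar → rahepar) adds the prefix ra-, so the same rule applies.
So dokwonaw → radokwonaw.

radokwonaw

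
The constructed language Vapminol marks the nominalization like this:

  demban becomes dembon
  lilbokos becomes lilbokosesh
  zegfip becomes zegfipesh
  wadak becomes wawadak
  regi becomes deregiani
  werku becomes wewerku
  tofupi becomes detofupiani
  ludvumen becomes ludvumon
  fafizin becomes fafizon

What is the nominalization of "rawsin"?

rawson

fafizin and tofupi both have last vowel 'i' yet inflect differently (fafizon, detofupiani), so the last vowel is not what conditions the rule; the final letter is.
"rawsin" ends in -n. The stems ending in -n (fafizin → fafizon, ludvumen → ludvumon, demban → dembon) change the last vowel to 'o'.
The other patterns: stems ending in -i add de- … -ani around the stem; stems ending in -p or -s add -esh; stems ending in -k or -u repeat the first consonant+vowel as a prefix.
So rawsin → rawson.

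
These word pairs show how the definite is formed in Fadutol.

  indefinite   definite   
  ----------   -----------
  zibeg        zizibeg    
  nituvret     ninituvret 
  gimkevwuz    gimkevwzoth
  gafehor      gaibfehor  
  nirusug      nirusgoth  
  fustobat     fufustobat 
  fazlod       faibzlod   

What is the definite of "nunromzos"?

zibeg and nirusug both end in -g yet inflect differently (zizibeg, nirusgoth), so the final letter is not what conditions the rule; the last vowel is.
"nunromzos" has last vowel 'o'. The stems whose last vowel is 'o' (gafehor → gaibfehor, fazlod → faibzlod) insert -ib- after the first vowel.
The other patterns: stems whose last vowel is 'a' or 'e' repeat the first consonant+vowel as a prefix; stems whose last vowel is 'u' delete the last vowel and add -oth.
So nunromzos → nuibnromzos.

nuibnromzos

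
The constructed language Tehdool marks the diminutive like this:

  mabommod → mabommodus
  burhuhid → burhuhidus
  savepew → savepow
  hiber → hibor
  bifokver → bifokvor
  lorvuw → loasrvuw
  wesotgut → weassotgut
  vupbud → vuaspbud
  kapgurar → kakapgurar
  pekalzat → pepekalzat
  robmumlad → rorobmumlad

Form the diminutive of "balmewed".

balmewod

savepew and lorvuw both end in -w yet inflect differently (savepow, loasrvuw), so the final letter is not what conditions the rule; the last vowel is.
"balmewed" has last vowel 'e'. The stems whose last vowel is 'e' (savepew → savepow, hiber → hibor, bifokver → bifokvor) change the last vowel to 'o'.
The other patterns: stems whose last vowel is 'i' or 'o' add -us; stems whose last vowel is 'u' insert -as- after the first vowel; stems whose last vowel is 'a' repeat the first consonant+vowel as a prefix.
So balmewed → balmewod.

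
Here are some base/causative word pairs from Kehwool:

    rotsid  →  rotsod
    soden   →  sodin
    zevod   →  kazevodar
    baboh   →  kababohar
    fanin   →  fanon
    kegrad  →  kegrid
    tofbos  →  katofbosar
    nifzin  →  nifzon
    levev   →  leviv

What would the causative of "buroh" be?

zevod and rotsid both end in -d yet inflect differently (kazevodar, rotsod), so the final letter is not what conditions the rule; the last vowel is.
"buroh" has last vowel 'o'. The stems whose last vowel is 'o' (baboh → kababohar, tofbos → katofbosar, zevod → kazevodar) add ka- … -ar around the stem.
The other patterns: stems whose last vowel is 'i' change the last vowel to 'o'; stems whose last vowel is 'a' or 'e' change the last vowel to 'i'.
So buroh → kaburohar.

kaburohar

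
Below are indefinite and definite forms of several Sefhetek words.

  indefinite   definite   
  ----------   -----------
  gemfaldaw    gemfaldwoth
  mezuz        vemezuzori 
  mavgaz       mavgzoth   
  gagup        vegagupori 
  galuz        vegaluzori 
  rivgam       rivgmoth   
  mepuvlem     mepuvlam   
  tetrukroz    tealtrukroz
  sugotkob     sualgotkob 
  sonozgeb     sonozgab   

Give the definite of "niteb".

mepuvlem and rivgam both end in -m yet inflect differently (mepuvlam, rivgmoth), so the final letter is not what conditions the rule; the last vowel is.
"niteb" has last vowel 'e'. The stems whose last vowel is 'e' (mepuvlem → mepuvlam, sonozgeb → sonozgab) change the last vowel to 'a'.
The other patterns: stems whose last vowel is 'u' add ve- … -ori around the stem; stems whose last vowel is 'a' delete the last vowel and add -oth; stems whose last vowel is 'o' insert -al- after the first vowel.
So niteb → nitab.

nitab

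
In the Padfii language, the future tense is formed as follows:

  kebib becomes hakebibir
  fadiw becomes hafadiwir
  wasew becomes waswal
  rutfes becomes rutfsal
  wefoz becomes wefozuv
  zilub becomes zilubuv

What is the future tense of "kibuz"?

fadiw and wasew both end in -w yet inflect differently (hafadiwir, waswal), so the final letter is not what conditions the rule; the last vowel is.
"kibuz" has last vowel 'u'. The one such stem in the data (zilub → zilubuv) adds -uv, so the same rule applies.
The other patterns: stems whose last vowel is 'i' add ha- … -ir around the stem; stems whose last vowel is 'e' delete the last vowel and add -al.
So kibuz → kibuzuv.

kibuzuv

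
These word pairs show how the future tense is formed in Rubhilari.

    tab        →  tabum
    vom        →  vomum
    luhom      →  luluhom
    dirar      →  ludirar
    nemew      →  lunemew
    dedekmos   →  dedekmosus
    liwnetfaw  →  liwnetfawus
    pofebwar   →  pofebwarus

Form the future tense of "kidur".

vom and luhom both end in -m yet inflect differently (vomum, luluhom), so the final letter is not what conditions the rule; the number of vowels is.
"kidur" has 2 vowels. The stems with 2 vowels (luhom → luluhom, dirar → ludirar, nemew → lunemew) add the prefix lu-.
The other patterns: stems with 1 vowel add -um; stems with 3 vowels add -us.
So kidur → lukidur.

lukidur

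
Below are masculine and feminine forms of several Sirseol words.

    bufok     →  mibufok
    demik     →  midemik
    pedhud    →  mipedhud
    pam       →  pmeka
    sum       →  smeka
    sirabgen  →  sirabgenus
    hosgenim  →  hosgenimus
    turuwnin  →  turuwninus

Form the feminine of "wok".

wkeka

"wok" has 1 vowel. The stems with 1 vowel (pam → pmeka, sum → smeka) delete the last vowel and add -eka.
The other patterns: stems with 2 vowels add the prefix mi-; stems with 3 vowels add -us.
So wok → wkeka.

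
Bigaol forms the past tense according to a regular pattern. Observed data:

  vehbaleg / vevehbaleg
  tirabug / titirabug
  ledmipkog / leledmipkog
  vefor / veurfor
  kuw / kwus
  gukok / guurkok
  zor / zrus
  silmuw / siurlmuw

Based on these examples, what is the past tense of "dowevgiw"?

dodowevgiw

"dowevgiw" has 3 vowels. The stems with 3 vowels (tirabug → titirabug, vehbaleg → vevehbaleg, ledmipkog → leledmipkog) repeat the first consonant+vowel as a prefix.
So dowevgiw → dodowevgiw.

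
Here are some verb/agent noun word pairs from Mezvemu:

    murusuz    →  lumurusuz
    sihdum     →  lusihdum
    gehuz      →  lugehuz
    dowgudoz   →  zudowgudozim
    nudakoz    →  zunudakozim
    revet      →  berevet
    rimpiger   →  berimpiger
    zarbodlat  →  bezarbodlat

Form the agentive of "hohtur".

luhohtur

"hohtur" has last vowel 'u'. The stems whose last vowel is 'u' (murusuz → lumurusuz, sihdum → lusihdum, gehuz → lugehuz) add the prefix lu-.
The other patterns: stems whose last vowel is 'o' add zu- … -im around the stem; stems whose last vowel is 'a' or 'e' add the prefix be-.
So hohtur → luhohtur.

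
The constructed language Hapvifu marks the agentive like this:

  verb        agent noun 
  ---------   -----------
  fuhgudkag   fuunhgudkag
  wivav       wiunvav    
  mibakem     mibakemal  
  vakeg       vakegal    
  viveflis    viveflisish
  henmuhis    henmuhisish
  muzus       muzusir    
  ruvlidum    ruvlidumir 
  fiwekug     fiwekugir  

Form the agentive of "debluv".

fuhgudkag and vakeg both end in -g yet inflect differently (fuunhgudkag, vakegal), so the final letter is not what conditions the rule; the last vowel is.
"debluv" has last vowel 'u'. The stems whose last vowel is 'u' (muzus → muzusir, ruvlidum → ruvlidumir, fiwekug → fiwekugir) add -ir.
The other patterns: stems whose last vowel is 'a' insert -un- after the first vowel; stems whose last vowel is 'e' add -al; stems whose last vowel is 'i' add -ish.
So debluv → debluvir.

debluvir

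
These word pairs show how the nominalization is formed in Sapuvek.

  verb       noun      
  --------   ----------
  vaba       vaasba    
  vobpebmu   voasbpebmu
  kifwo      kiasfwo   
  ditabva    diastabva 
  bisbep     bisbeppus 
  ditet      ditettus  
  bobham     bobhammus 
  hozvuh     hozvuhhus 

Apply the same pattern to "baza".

baasza

"baza" ends in a vowel. The stems ending in a vowel (vaba → vaasba, vobpebmu → voasbpebmu, kifwo → kiasfwo) insert -as- after the first vowel.
The other pattern: stems ending in a consonant double the final consonant and add -us.
So baza → baasza.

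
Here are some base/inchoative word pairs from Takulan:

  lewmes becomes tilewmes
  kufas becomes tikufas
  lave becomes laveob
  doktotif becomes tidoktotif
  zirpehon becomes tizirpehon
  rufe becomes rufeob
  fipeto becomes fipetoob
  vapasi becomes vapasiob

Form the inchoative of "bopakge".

bopakgeob

"bopakge" ends in a vowel. The stems ending in a vowel (lave → laveob, vapasi → vapasiob, fipeto → fipetoob) add -ob.
The other pattern: stems ending in a consonant add the prefix ti-.
So bopakge → bopakgeob.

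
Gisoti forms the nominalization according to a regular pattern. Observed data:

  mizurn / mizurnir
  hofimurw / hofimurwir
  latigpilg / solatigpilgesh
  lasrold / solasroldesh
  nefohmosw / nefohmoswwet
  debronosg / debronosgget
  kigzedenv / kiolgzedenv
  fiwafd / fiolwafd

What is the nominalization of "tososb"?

tososbbet

hofimurw and nefohmosw both end in -w yet inflect differently (hofimurwir, nefohmoswwet), so the final letter is not what conditions the rule; the second-to-last letter is.
"tososb" has second-to-last letter 's'. The stems whose second-to-last letter is 's' (nefohmosw → nefohmoswwet, debronosg → debronosgget) double the final consonant and add -et.
So tososb → tososbbet.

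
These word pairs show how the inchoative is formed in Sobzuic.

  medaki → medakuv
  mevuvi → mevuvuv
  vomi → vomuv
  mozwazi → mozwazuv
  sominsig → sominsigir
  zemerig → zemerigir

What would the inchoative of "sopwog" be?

sopwogir

medaki and sominsig both have last vowel 'i' yet inflect differently (medakuv, sominsigir), so the last vowel is not what conditions the rule; the final letter is.
"sopwog" ends in -g. The stems ending in -g (sominsig → sominsigir, zemerig → zemerigir) add -ir.
So sopwog → sopwogir.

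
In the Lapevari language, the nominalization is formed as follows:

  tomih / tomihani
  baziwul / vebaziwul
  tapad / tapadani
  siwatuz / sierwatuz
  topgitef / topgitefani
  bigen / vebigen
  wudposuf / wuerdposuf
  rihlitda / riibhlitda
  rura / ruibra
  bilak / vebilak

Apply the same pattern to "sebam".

topgitef and wudposuf both end in -f yet inflect differently (topgitefani, wuerdposuf), so the final letter is not what conditions the rule; the first letter is.
"sebam" begins with s-. The one such stem in the data (siwatuz → sierwatuz) inserts -er- after the first vowel (as does wudposuf), so the same rule applies.
So sebam → seerbam.

seerbam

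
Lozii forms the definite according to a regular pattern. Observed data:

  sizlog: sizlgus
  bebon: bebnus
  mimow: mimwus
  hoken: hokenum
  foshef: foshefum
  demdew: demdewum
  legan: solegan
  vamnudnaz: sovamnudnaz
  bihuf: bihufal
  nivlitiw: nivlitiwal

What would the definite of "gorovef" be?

bebon and hoken both end in -n yet inflect differently (bebnus, hokenum), so the final letter is not what conditions the rule; the last vowel is.
"gorovef" has last vowel 'e'. The stems whose last vowel is 'e' (hoken → hokenum, foshef → foshefum, demdew → demdewum) add -um.
So gorovef → gorovefum.

gorovefum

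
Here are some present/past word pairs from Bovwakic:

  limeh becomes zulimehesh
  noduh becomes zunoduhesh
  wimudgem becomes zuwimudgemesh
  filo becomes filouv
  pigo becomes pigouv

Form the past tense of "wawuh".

zuwawuhesh

limeh and pigo both have 2 vowels yet inflect differently (zulimehesh, pigouv), so the number of vowels is not what conditions the rule; whether the stem ends in a vowel or a consonant is.
"wawuh" ends in a consonant. The stems ending in a consonant (wimudgem → zuwimudgemesh, limeh → zulimehesh, noduh → zunoduhesh) add zu- … -esh around the stem.
The other pattern: stems ending in a vowel add -uv.
So wawuh → zuwawuhesh.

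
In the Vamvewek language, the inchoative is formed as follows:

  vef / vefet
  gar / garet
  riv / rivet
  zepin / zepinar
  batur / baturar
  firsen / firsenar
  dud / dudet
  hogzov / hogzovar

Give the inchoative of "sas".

hogzov and riv both end in -v yet inflect differently (hogzovar, rivet), so the final letter is not what conditions the rule; the number of vowels is.
"sas" has 1 vowel. The stems with 1 vowel (riv → rivet, gar → garet, dud → dudet) add -et.
The other pattern: stems with 2 vowels add -ar.
So sas → saset.

saset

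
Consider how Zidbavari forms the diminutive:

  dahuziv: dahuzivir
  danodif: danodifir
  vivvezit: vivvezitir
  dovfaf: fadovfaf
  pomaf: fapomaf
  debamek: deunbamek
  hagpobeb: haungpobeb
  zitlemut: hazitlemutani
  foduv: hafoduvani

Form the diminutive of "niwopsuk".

haniwopsukani

danodif and dovfaf both end in -f yet inflect differently (danodifir, fadovfaf), so the final letter is not what conditions the rule; the last vowel is.
"niwopsuk" has last vowel 'u'. The stems whose last vowel is 'u' (zitlemut → hazitlemutani, foduv → hafoduvani) add ha- … -ani around the stem.
So niwopsuk → haniwopsukani.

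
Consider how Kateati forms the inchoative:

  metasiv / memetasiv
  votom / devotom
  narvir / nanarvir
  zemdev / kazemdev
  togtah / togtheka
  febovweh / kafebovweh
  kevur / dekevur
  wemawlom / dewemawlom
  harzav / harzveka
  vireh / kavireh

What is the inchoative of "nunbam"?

"nunbam" has last vowel 'a'. The stems whose last vowel is 'a' (togtah → togtheka, harzav → harzveka) delete the last vowel and add -eka.
So nunbam → nunbmeka.

nunbmeka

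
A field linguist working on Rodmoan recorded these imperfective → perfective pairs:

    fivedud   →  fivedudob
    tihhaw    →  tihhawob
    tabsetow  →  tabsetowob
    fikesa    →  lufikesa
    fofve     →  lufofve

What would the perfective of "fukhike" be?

lufukhike

tihhaw and fikesa both have last vowel 'a' yet inflect differently (tihhawob, lufikesa), so the last vowel is not what conditions the rule; whether the stem ends in a vowel or a consonant is.
"fukhike" ends in a vowel. The stems ending in a vowel (fikesa → lufikesa, fofve → lufofve) add the prefix lu-.
So fukhike → lufukhike.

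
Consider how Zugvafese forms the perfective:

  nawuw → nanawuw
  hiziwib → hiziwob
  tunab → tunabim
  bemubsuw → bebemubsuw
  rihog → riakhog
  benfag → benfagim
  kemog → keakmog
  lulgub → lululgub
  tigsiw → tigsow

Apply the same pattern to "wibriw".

tunab and lulgub both end in -b yet inflect differently (tunabim, lululgub), so the final letter is not what conditions the rule; the last vowel is.
"wibriw" has last vowel 'i'. The stems whose last vowel is 'i' (tigsiw → tigsow, hiziwib → hiziwob) change the last vowel to 'o'.
The other patterns: stems whose last vowel is 'a' add -im; stems whose last vowel is 'u' repeat the first consonant+vowel as a prefix; stems whose last vowel is 'o' insert -ak- after the first vowel.
So wibriw → wibrow.

wibrow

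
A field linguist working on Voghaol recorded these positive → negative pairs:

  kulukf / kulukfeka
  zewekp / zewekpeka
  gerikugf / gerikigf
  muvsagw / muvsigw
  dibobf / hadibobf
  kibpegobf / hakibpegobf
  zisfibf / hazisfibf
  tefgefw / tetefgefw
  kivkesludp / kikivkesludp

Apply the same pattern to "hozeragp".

hozerigp

"hozeragp" has second-to-last letter 'g'. The stems whose second-to-last letter is 'g' (gerikugf → gerikigf, muvsagw → muvsigw) change the last vowel to 'i'.
So hozeragp → hozerigp.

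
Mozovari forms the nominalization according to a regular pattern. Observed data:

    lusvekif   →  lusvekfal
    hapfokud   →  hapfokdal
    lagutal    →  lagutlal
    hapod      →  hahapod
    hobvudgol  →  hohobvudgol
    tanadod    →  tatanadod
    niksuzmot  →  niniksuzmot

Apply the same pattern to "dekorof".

hobvudgol and lagutal both end in -l yet inflect differently (hohobvudgol, lagutlal), so the final letter is not what conditions the rule; the last vowel is.
"dekorof" has last vowel 'o'. The stems whose last vowel is 'o' (tanadod → tatanadod, niksuzmot → niniksuzmot, hapod → hahapod) repeat the first consonant+vowel as a prefix.
So dekorof → dedekorof.

dedekorof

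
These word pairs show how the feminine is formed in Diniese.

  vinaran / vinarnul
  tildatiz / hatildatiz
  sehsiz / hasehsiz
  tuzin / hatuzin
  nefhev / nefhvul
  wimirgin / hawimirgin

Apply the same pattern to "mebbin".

wimirgin and vinaran both end in -n yet inflect differently (hawimirgin, vinarnul), so the final letter is not what conditions the rule; the last vowel is.
"mebbin" has last vowel 'i'. The stems whose last vowel is 'i' (tildatiz → hatildatiz, sehsiz → hasehsiz, wimirgin → hawimirgin) add the prefix ha-.
The other pattern: stems whose last vowel is 'a' or 'e' delete the last vowel and add -ul.
So mebbin → hamebbin.

hamebbin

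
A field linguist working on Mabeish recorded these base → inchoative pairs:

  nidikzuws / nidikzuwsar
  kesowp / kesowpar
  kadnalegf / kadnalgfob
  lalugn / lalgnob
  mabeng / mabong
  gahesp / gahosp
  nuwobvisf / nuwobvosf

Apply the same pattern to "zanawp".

kesowp and gahesp both end in -p yet inflect differently (kesowpar, gahosp), so the final letter is not what conditions the rule; the second-to-last letter is.
"zanawp" has second-to-last letter 'w'. The stems whose second-to-last letter is 'w' (nidikzuws → nidikzuwsar, kesowp → kesowpar) add -ar.
The other patterns: stems whose second-to-last letter is 'g' delete the last vowel and add -ob; stems whose second-to-last letter is 'n' or 's' change the last vowel to 'o'.
So zanawp → zanawpar.

zanawpar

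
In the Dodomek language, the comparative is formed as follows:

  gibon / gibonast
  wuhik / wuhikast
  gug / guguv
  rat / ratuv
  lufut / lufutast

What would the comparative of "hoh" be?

hohuv

rat and lufut both end in -t yet inflect differently (ratuv, lufutast), so the final letter is not what conditions the rule; the number of vowels is.
"hoh" has 1 vowel. The stems with 1 vowel (gug → guguv, rat → ratuv) add -uv.
The other pattern: stems with 2 vowels add -ast.
So hoh → hohuv.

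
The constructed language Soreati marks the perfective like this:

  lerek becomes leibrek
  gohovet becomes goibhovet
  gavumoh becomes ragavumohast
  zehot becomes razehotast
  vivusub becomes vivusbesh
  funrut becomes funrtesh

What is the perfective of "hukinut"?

"hukinut" has last vowel 'u'. The stems whose last vowel is 'u' (vivusub → vivusbesh, funrut → funrtesh) delete the last vowel and add -esh.
The other patterns: stems whose last vowel is 'e' insert -ib- after the first vowel; stems whose last vowel is 'o' add ra- … -ast around the stem.
So hukinut → hukintesh.

hukintesh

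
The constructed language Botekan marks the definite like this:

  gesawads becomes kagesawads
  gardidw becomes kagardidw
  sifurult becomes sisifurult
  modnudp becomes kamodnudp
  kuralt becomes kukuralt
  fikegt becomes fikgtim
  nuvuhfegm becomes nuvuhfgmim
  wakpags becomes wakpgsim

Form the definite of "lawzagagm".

lawzaggmim

"lawzagagm" has second-to-last letter 'g'. The stems whose second-to-last letter is 'g' (fikegt → fikgtim, nuvuhfegm → nuvuhfgmim, wakpags → wakpgsim) delete the last vowel and add -im.
So lawzagagm → lawzaggmim.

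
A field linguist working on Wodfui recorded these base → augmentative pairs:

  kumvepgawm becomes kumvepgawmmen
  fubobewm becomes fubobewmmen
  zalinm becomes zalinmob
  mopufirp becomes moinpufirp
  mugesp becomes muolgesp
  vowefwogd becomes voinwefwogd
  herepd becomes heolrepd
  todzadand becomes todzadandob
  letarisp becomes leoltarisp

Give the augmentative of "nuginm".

nuginmob

herepd and todzadand both end in -d yet inflect differently (heolrepd, todzadandob), so the final letter is not what conditions the rule; the second-to-last letter is.
"nuginm" has second-to-last letter 'n'. The stems whose second-to-last letter is 'n' (todzadand → todzadandob, zalinm → zalinmob) add -ob.
So nuginm → nuginmob.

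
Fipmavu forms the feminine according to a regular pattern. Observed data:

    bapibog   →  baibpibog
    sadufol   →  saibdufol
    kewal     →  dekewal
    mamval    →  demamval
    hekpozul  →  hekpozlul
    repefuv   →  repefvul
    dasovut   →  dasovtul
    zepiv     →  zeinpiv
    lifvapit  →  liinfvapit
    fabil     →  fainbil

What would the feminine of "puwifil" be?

puinwifil

"puwifil" has last vowel 'i'. The stems whose last vowel is 'i' (zepiv → zeinpiv, lifvapit → liinfvapit, fabil → fainbil) insert -in- after the first vowel.
The other patterns: stems whose last vowel is 'o' insert -ib- after the first vowel; stems whose last vowel is 'a' add the prefix de-; stems whose last vowel is 'u' delete the last vowel and add -ul.
So puwifil → puinwifil.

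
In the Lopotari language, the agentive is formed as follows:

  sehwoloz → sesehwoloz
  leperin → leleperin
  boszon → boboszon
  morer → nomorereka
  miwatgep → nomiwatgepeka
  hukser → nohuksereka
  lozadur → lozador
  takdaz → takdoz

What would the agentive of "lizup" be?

morer and lozadur both end in -r yet inflect differently (nomorereka, lozador), so the final letter is not what conditions the rule; the last vowel is.
"lizup" has last vowel 'u'. The one such stem in the data (lozadur → lozador) changes the last vowel to 'o' (as does takdaz), so the same rule applies.
The other patterns: stems whose last vowel is 'i' or 'o' repeat the first consonant+vowel as a prefix; stems whose last vowel is 'e' add no- … -eka around the stem.
So lizup → lizop.

lizop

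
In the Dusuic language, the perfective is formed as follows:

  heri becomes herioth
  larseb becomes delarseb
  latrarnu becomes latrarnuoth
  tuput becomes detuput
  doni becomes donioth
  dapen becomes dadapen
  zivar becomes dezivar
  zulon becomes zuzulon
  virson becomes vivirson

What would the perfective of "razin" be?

rarazin

dapen and larseb both have last vowel 'e' yet inflect differently (dadapen, delarseb), so the last vowel is not what conditions the rule; the final letter is.
"razin" ends in -n. The stems ending in -n (zulon → zuzulon, virson → vivirson, dapen → dadapen) repeat the first consonant+vowel as a prefix.
The other patterns: stems ending in -i or -u add -oth; stems ending in -b, -r or -t add the prefix de-.
So razin → rarazin.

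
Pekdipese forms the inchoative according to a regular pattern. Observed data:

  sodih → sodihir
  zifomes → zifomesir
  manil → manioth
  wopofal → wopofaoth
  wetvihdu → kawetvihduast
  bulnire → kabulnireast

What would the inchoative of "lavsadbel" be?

sodih and manil both have last vowel 'i' yet inflect differently (sodihir, manioth), so the last vowel is not what conditions the rule; the final letter is.
"lavsadbel" ends in -l. The stems ending in -l (manil → manioth, wopofal → wopofaoth) drop the final letter and add -oth.
So lavsadbel → lavsadbeoth.

lavsadbeoth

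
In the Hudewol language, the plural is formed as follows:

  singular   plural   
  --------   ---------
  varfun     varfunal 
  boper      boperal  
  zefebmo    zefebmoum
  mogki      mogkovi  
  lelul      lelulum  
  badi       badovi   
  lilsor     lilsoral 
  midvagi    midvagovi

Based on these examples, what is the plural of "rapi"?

rapovi

"rapi" ends in -i. The stems ending in -i (badi → badovi, midvagi → midvagovi, mogki → mogkovi) drop the final letter and add -ovi.
So rapi → rapovi.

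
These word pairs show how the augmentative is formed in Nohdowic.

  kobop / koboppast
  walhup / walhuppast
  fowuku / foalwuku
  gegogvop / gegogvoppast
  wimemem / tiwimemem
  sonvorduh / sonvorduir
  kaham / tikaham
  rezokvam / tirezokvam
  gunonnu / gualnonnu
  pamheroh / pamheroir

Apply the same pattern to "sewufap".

sewufappast

walhup and sonvorduh both have last vowel 'u' yet inflect differently (walhuppast, sonvorduir), so the last vowel is not what conditions the rule; the final letter is.
"sewufap" ends in -p. The stems ending in -p (kobop → koboppast, walhup → walhuppast, gegogvop → gegogvoppast) double the final consonant and add -ast.
The other patterns: stems ending in -m add the prefix ti-; stems ending in -h drop the final letter and add -ir; stems ending in -u insert -al- after the first vowel.
So sewufap → sewufappast.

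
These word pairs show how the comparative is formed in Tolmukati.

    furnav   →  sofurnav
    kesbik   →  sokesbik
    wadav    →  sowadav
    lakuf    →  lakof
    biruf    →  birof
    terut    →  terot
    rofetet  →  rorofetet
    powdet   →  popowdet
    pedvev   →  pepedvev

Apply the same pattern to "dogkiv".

sodogkiv

terut and rofetet both end in -t yet inflect differently (terot, rorofetet), so the final letter is not what conditions the rule; the last vowel is.
"dogkiv" has last vowel 'i'. The one such stem in the data (kesbik → sokesbik) adds the prefix so-, so the same rule applies.
The other patterns: stems whose last vowel is 'u' change the last vowel to 'o'; stems whose last vowel is 'e' repeat the first consonant+vowel as a prefix.
So dogkiv → sodogkiv.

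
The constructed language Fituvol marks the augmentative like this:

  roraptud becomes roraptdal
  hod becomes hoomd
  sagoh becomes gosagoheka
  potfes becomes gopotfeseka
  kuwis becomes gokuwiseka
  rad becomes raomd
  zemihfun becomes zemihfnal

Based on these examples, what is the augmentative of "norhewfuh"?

"norhewfuh" has 3 vowels. The stems with 3 vowels (zemihfun → zemihfnal, roraptud → roraptdal) delete the last vowel and add -al.
So norhewfuh → norhewfhal.

norhewfhal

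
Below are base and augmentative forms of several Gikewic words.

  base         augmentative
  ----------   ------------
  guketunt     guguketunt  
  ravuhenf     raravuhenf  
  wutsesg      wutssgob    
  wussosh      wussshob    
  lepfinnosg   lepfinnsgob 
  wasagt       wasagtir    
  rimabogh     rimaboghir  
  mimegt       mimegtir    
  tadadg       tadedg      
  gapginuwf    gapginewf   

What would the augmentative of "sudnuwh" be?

sudnewh

guketunt and wasagt both end in -t yet inflect differently (guguketunt, wasagtir), so the final letter is not what conditions the rule; the second-to-last letter is.
"sudnuwh" has second-to-last letter 'w'. The one such stem in the data (gapginuwf → gapginewf) changes the last vowel to 'e' (as does tadadg), so the same rule applies.
So sudnuwh → sudnewh.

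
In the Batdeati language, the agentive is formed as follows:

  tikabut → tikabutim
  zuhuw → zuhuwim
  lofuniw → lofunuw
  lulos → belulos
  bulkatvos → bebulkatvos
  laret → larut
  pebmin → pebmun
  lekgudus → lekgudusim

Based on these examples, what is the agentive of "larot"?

tikabut and laret both end in -t yet inflect differently (tikabutim, larut), so the final letter is not what conditions the rule; the last vowel is.
"larot" has last vowel 'o'. The stems whose last vowel is 'o' (bulkatvos → bebulkatvos, lulos → belulos) add the prefix be-.
So larot → belarot.

belarot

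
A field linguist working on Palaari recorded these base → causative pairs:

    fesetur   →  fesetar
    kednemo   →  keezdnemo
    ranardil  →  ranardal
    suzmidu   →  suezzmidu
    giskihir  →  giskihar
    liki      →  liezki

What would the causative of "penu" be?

fesetur and suzmidu both have last vowel 'u' yet inflect differently (fesetar, suezzmidu), so the last vowel is not what conditions the rule; whether the stem ends in a vowel or a consonant is.
"penu" ends in a vowel. The stems ending in a vowel (kednemo → keezdnemo, suzmidu → suezzmidu, liki → liezki) insert -ez- after the first vowel.
The other pattern: stems ending in a consonant change the last vowel to 'a'.
So penu → peeznu.

peeznu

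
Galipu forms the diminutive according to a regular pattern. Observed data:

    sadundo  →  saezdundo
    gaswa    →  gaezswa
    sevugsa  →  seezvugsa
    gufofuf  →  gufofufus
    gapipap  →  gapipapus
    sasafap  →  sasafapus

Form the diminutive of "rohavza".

roezhavza

"rohavza" ends in a vowel. The stems ending in a vowel (sadundo → saezdundo, gaswa → gaezswa, sevugsa → seezvugsa) insert -ez- after the first vowel.
So rohavza → roezhavza.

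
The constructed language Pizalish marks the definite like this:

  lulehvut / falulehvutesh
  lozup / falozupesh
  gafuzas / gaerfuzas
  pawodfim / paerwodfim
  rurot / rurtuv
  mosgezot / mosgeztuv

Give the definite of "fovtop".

fovtpuv

"fovtop" has last vowel 'o'. The stems whose last vowel is 'o' (rurot → rurtuv, mosgezot → mosgeztuv) delete the last vowel and add -uv.
So fovtop → fovtpuv.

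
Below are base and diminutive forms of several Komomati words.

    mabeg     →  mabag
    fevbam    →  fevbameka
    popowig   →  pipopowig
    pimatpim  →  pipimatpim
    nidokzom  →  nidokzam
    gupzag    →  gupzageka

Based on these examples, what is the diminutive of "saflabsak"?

saflabsakeka

fevbam and pimatpim both end in -m yet inflect differently (fevbameka, pipimatpim), so the final letter is not what conditions the rule; the last vowel is.
"saflabsak" has last vowel 'a'. The stems whose last vowel is 'a' (fevbam → fevbameka, gupzag → gupzageka) add -eka.
The other patterns: stems whose last vowel is 'i' add the prefix pi-; stems whose last vowel is 'e' or 'o' change the last vowel to 'a'.
So saflabsak → saflabsakeka.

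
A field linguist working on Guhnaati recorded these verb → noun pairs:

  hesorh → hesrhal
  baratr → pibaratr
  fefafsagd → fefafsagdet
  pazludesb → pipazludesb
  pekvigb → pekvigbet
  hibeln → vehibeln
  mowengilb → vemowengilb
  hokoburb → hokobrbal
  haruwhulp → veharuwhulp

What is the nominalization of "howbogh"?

howboghet

pekvigb and hokoburb both end in -b yet inflect differently (pekvigbet, hokobrbal), so the final letter is not what conditions the rule; the second-to-last letter is.
"howbogh" has second-to-last letter 'g'. The stems whose second-to-last letter is 'g' (pekvigb → pekvigbet, fefafsagd → fefafsagdet) add -et.
The other patterns: stems whose second-to-last letter is 'r' delete the last vowel and add -al; stems whose second-to-last letter is 'l' add the prefix ve-; stems whose second-to-last letter is 's' or 't' add the prefix pi-.
So howbogh → howboghet.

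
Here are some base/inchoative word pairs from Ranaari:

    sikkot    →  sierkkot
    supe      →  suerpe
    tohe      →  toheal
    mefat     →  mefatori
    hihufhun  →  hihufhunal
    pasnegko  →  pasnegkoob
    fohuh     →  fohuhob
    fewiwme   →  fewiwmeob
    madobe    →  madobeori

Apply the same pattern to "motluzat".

supe and tohe both end in -e yet inflect differently (suerpe, toheal), so the final letter is not what conditions the rule; the first letter is.
"motluzat" begins with m-. The stems beginning with m- (mefat → mefatori, madobe → madobeori) add -ori.
The other patterns: stems beginning with s- insert -er- after the first vowel; stems beginning with h- or t- add -al; stems beginning with f- or p- add -ob.
So motluzat → motluzatori.

motluzatori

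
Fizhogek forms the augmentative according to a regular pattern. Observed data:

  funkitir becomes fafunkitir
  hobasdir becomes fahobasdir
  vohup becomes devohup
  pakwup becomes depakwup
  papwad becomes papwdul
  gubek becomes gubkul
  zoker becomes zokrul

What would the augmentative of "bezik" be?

funkitir and zoker both end in -r yet inflect differently (fafunkitir, zokrul), so the final letter is not what conditions the rule; the last vowel is.
"bezik" has last vowel 'i'. The stems whose last vowel is 'i' (funkitir → fafunkitir, hobasdir → fahobasdir) add the prefix fa-.
The other patterns: stems whose last vowel is 'u' add the prefix de-; stems whose last vowel is 'a' or 'e' delete the last vowel and add -ul.
So bezik → fabezik.

fabezik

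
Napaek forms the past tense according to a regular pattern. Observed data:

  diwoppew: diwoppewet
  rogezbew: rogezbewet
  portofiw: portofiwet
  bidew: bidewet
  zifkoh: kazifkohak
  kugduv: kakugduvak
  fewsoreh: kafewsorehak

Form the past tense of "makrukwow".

"makrukwow" ends in -w. The stems ending in -w (diwoppew → diwoppewet, rogezbew → rogezbewet, portofiw → portofiwet) add -et.
The other pattern: stems ending in -h or -v add ka- … -ak around the stem.
So makrukwow → makrukwowet.

makrukwowet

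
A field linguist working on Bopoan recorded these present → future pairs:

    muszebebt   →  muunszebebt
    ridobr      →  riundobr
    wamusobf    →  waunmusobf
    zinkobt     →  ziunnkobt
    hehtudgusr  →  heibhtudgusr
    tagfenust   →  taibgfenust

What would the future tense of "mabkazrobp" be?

ridobr and hehtudgusr both end in -r yet inflect differently (riundobr, heibhtudgusr), so the final letter is not what conditions the rule; the second-to-last letter is.
"mabkazrobp" has second-to-last letter 'b'. The stems whose second-to-last letter is 'b' (muszebebt → muunszebebt, ridobr → riundobr, wamusobf → waunmusobf) insert -un- after the first vowel.
So mabkazrobp → maunbkazrobp.

maunbkazrobp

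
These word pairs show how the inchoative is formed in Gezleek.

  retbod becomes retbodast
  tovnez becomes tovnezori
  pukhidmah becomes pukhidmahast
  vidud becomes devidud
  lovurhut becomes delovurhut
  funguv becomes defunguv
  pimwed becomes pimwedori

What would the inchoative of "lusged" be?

lusgedori

"lusged" has last vowel 'e'. The stems whose last vowel is 'e' (pimwed → pimwedori, tovnez → tovnezori) add -ori.
The other patterns: stems whose last vowel is 'u' add the prefix de-; stems whose last vowel is 'a' or 'o' add -ast.
So lusged → lusgedori.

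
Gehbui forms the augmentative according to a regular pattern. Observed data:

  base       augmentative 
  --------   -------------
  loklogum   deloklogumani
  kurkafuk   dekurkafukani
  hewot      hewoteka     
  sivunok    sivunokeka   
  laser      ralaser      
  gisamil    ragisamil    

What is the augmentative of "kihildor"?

kihildoreka

kurkafuk and sivunok both end in -k yet inflect differently (dekurkafukani, sivunokeka), so the final letter is not what conditions the rule; the last vowel is.
"kihildor" has last vowel 'o'. The stems whose last vowel is 'o' (hewot → hewoteka, sivunok → sivunokeka) add -eka.
The other patterns: stems whose last vowel is 'u' add de- … -ani around the stem; stems whose last vowel is 'e' or 'i' add the prefix ra-.
So kihildor → kihildoreka.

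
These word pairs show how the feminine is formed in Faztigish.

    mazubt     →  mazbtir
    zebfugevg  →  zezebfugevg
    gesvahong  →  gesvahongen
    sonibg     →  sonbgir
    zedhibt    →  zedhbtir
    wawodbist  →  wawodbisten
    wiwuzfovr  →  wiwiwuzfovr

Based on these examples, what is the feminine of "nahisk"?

nahisken

"nahisk" has second-to-last letter 's'. The one such stem in the data (wawodbist → wawodbisten) adds -en, so the same rule applies.
The other patterns: stems whose second-to-last letter is 'b' delete the last vowel and add -ir; stems whose second-to-last letter is 'v' repeat the first consonant+vowel as a prefix.
So nahisk → nahisken.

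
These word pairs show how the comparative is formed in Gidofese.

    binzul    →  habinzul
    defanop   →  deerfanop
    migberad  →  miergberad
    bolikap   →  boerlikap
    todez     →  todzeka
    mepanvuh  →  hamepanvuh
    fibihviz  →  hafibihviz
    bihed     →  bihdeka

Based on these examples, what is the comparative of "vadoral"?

todez and fibihviz both end in -z yet inflect differently (todzeka, hafibihviz), so the final letter is not what conditions the rule; the last vowel is.
"vadoral" has last vowel 'a'. The stems whose last vowel is 'a' (bolikap → boerlikap, migberad → miergberad) insert -er- after the first vowel.
The other patterns: stems whose last vowel is 'e' delete the last vowel and add -eka; stems whose last vowel is 'i' or 'u' add the prefix ha-.
So vadoral → vaerdoral.

vaerdoral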